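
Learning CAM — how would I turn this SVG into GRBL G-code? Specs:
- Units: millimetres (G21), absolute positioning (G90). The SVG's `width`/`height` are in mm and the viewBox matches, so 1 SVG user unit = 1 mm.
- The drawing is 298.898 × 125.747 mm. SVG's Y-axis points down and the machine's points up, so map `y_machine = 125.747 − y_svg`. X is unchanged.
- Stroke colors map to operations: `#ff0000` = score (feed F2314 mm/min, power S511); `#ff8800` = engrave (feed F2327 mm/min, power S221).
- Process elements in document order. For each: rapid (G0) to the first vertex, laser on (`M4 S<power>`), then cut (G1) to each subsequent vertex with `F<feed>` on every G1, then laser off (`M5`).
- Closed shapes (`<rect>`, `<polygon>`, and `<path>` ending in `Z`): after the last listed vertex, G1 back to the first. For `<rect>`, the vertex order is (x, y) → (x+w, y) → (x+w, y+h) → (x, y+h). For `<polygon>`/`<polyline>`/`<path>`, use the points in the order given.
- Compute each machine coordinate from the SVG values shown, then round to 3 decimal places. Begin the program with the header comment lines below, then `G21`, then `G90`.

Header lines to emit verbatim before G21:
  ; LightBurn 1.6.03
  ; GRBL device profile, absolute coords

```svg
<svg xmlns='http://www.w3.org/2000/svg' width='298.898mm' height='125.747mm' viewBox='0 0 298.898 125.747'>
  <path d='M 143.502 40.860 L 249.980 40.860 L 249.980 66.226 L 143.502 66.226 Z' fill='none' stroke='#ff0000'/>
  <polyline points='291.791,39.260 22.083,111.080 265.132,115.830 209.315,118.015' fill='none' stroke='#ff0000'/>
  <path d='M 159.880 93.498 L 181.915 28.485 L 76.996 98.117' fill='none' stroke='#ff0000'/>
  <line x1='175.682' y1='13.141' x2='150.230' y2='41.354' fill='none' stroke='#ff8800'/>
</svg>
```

1 u = 1 mm; y_m = 125.747 − y.

[1] `<path>` rectangle, #ff0000→score S511 F2314: (143.502,84.887) → (249.980,84.887) → (249.980,59.521) → (143.502,59.521) → (143.502,84.887) (closed)

[2] `<polyline>` open polyline, #ff0000→score S511 F2314: (291.791,86.487) → (22.083,14.667) → (265.132,9.917) → (209.315,7.732)

[3] `<path>` open polyline, #ff0000→score S511 F2314: (159.880,32.249) → (181.915,97.262) → (76.996,27.630)

[4] `<line>` line segment, #ff8800→engrave S221 F2327: (175.682,112.606) → (150.230,84.393)

; LightBurn 1.6.03
; GRBL device profile, absolute coords
G21
G90
G0 X143.502 Y84.887
M4 S511
G1 X249.980 Y84.887 F2314
G1 X249.980 Y59.521 F2314
G1 X143.502 Y59.521 F2314
G1 X143.502 Y84.887 F2314
M5
G0 X291.791 Y86.487
M4 S511
G1 X22.083 Y14.667 F2314
G1 X265.132 Y9.917 F2314
G1 X209.315 Y7.732 F2314
M5
G0 X159.880 Y32.249
M4 S511
G1 X181.915 Y97.262 F2314
G1 X76.996 Y27.630 F2314
M5
G0 X175.682 Y112.606
M4 S221
G1 X150.230 Y84.393 F2327
M5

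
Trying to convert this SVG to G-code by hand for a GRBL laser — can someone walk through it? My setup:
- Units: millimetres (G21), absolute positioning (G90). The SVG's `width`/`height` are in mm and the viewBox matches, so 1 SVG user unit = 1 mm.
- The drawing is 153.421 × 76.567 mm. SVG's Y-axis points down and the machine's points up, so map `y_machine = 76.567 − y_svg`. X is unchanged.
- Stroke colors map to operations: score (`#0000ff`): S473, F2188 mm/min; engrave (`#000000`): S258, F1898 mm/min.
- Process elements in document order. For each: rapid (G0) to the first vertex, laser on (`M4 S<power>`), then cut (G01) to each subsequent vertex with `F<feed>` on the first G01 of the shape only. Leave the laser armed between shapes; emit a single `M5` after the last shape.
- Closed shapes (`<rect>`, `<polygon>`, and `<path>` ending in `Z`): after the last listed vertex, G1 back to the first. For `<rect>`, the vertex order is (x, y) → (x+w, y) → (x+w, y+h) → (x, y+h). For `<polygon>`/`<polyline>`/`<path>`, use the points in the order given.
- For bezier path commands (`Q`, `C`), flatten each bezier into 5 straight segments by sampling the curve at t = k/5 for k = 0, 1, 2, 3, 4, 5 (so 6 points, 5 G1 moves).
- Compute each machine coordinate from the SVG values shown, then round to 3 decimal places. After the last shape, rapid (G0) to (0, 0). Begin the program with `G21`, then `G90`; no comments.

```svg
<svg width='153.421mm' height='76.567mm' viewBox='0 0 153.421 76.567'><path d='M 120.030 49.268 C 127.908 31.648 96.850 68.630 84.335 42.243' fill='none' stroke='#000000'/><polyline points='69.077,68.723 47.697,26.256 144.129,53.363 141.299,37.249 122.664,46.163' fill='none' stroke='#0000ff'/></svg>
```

G21
G90
G0 X120.030 Y27.299
M4 S258
G01 X120.544 Y32.263 F1898
G01 X114.473 Y29.784
G01 X104.575 Y25.527
G01 X93.609 Y25.152
G01 X84.335 Y34.324
G0 X69.077 Y7.844
M4 S473
G01 X47.697 Y50.311 F2188
G01 X144.129 Y23.204
G01 X141.299 Y39.318
G01 X122.664 Y30.404
M5
G0 X0.000 Y0.000

1 u = 1 mm; y_m = 76.567 − y.

[1] `<path>` cubic bezier, #000000→engrave S258 F1898: (120.030,27.299) → (120.544,32.263) → (114.473,29.784) → (104.575,25.527) → (93.609,25.152) → (84.335,34.324)

[2] `<polyline>` open polyline, #0000ff→score S473 F2188: (69.077,7.844) → (47.697,50.311) → (144.129,23.204) → (141.299,39.318) → (122.664,30.404)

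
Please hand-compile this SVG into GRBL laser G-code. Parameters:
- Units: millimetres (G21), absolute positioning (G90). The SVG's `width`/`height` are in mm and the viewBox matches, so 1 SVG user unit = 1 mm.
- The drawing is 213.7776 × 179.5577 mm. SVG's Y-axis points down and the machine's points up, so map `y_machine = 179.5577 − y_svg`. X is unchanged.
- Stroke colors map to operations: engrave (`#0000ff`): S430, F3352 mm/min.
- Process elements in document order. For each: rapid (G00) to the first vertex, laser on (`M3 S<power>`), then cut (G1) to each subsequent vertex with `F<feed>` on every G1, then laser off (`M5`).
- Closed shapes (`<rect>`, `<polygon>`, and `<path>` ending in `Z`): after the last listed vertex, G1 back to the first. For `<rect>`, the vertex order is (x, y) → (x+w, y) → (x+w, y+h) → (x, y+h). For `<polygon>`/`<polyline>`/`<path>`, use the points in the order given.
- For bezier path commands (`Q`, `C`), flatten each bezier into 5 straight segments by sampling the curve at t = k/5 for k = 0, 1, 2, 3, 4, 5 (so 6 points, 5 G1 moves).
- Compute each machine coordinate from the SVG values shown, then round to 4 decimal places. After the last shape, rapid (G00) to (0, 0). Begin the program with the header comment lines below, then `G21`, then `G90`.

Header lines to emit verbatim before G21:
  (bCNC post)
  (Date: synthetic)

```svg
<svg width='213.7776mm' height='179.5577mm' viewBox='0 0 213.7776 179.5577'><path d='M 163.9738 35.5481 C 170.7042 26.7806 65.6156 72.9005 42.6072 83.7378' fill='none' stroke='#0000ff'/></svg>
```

(bCNC post)
(Date: synthetic)
G21
G90
G00 X163.9738 Y144.0096
M3 S430
G1 X156.1450 Y143.4050 F3352
G1 X130.7867 Y133.9555 F3352
G1 X97.2062 Y119.9894 F3352
G1 X64.7107 Y105.8348 F3352
G1 X42.6072 Y95.8199 F3352
M5
G00 X0.0000 Y0.0000

1 u = 1 mm; y_m = 179.5577 − y.

[1] `<path>` cubic bezier, #0000ff→engrave S430 F3352: (163.9738,144.0096) → (156.1450,143.4050) → (130.7867,133.9555) → (97.2062,119.9894) → (64.7107,105.8348) → (42.6072,95.8199)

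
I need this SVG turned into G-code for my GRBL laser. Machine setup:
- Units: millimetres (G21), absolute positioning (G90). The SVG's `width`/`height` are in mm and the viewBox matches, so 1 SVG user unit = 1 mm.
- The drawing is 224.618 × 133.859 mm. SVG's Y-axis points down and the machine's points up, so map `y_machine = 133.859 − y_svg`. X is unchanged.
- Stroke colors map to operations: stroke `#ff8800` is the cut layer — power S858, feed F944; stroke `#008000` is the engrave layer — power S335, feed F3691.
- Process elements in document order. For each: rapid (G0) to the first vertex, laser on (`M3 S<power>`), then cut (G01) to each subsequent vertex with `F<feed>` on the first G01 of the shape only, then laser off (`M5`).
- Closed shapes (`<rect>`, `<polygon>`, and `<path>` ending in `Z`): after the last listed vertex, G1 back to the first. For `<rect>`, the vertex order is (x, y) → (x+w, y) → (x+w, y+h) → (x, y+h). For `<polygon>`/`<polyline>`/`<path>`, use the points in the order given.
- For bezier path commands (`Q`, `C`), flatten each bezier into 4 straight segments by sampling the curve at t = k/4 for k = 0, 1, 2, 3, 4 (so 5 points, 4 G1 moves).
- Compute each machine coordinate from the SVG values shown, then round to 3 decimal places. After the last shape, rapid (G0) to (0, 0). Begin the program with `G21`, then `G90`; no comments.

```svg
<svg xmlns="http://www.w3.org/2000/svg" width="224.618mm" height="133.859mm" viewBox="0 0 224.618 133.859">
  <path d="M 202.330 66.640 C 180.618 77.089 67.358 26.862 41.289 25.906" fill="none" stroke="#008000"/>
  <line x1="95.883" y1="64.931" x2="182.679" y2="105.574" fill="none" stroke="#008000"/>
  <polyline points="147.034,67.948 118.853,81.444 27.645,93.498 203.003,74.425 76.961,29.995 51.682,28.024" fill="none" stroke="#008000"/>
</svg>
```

G21
G90
G0 X202.330 Y67.219
M3 S335
G01 X171.674 Y69.041 F3691
G01 X123.443 Y83.309
G01 X74.396 Y99.716
G01 X41.289 Y107.953
M5
G0 X95.883 Y68.928
M3 S335
G01 X182.679 Y28.285 F3691
M5
G0 X147.034 Y65.911
M3 S335
G01 X118.853 Y52.415 F3691
G01 X27.645 Y40.361
G01 X203.003 Y59.434
G01 X76.961 Y103.864
G01 X51.682 Y105.835
M5
G0 X0.000 Y0.000

Since the viewBox matches the mm dimensions, user units are millimetres directly. The only transform is the Y-flip y_m = 133.859 − y_svg.

Shape 1 is a cubic bezier drawn with `<path>`. Its stroke #008000 means engrave at S335, F3691. After flipping Y the toolpath is (202.330,67.219) → (171.674,69.041) → (123.443,83.309) → (74.396,99.716) → (41.289,107.953).

Shape 2 is a line segment drawn with `<line>`. Its stroke #008000 means engrave at S335, F3691. After flipping Y the toolpath is (95.883,68.928) → (182.679,28.285).

Shape 3 is a open polyline drawn with `<polyline>`. Its stroke #008000 means engrave at S335, F3691. After flipping Y the toolpath is (147.034,65.911) → (118.853,52.415) → (27.645,40.361) → (203.003,59.434) → (76.961,103.864) → (51.682,105.835).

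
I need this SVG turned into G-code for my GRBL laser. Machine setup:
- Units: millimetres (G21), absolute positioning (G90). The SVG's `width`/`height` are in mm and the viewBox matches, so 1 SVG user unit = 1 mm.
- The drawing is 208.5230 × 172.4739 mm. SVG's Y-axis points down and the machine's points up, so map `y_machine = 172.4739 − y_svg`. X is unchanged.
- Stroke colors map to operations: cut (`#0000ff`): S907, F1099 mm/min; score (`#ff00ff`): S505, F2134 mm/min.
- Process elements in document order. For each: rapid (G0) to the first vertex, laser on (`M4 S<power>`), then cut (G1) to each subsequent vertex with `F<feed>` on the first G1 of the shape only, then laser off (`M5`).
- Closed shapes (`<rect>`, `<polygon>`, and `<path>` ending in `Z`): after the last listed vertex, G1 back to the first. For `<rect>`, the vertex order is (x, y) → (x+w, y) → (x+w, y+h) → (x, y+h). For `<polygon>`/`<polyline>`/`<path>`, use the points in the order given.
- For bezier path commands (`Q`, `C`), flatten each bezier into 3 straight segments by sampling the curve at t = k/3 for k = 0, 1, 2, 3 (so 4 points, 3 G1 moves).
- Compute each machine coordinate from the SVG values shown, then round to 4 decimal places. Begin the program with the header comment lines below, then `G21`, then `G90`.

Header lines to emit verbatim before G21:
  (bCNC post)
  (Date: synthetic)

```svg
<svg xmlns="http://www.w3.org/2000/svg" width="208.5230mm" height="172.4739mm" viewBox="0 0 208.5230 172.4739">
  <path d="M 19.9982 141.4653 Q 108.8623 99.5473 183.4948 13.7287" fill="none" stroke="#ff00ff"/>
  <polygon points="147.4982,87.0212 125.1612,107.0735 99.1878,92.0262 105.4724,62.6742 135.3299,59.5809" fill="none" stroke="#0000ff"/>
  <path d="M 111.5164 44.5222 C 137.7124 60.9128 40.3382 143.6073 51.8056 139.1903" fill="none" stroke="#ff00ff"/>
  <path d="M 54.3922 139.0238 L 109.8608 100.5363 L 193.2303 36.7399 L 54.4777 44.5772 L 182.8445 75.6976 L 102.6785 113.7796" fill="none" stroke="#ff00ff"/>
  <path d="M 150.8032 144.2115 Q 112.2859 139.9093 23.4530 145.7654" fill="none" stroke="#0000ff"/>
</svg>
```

(bCNC post)
(Date: synthetic)
G21
G90
G0 X19.9982 Y31.0086
M4 S505
G1 X77.6596 Y63.8318 F2134
G1 X132.1585 Y106.4106
G1 X183.4948 Y158.7452
M5
G0 X147.4982 Y85.4527
M4 S907
G1 X125.1612 Y65.4004 F1099
G1 X99.1878 Y80.4477
G1 X105.4724 Y109.7997
G1 X135.3299 Y112.8930
G1 X147.4982 Y85.4527
M5
G0 X111.5164 Y127.9517
M4 S505
G1 X105.1302 Y95.1419 F2134
G1 X68.0109 Y52.2217
G1 X51.8056 Y33.2836
M5
G0 X54.3922 Y33.4501
M4 S505
G1 X109.8608 Y71.9376 F2134
G1 X193.2303 Y135.7340
G1 X54.4777 Y127.8967
G1 X182.8445 Y96.7763
G1 X102.6785 Y58.6943
M5
G0 X150.8032 Y28.2624
M4 S907
G1 X119.5344 Y30.0018 F1099
G1 X77.0843 Y29.4839
G1 X23.4530 Y26.7085
M5

viewBox `0 0 208.5230 172.4739` with mm width/height → 1 unit = 1 mm. Flip: y_m = 172.4739 − y_svg.

**Shape 1** — `<path>` quadratic bezier, stroke `#ff00ff` → score (S505, F2134). Control points (SVG): P0=(19.9982,141.4653), P1=(108.8623,99.5473), P2=(183.4948,13.7287); sampled at t=k/3. Machine vertices: (19.9982,31.0086) → (77.6596,63.8318) → (132.1585,106.4106) → (183.4948,158.7452). Open path.

**Shape 2** — `<polygon>` regular polygon, stroke `#0000ff` → cut (S907, F1099). Machine vertices: (147.4982,85.4527) → (125.1612,65.4004) → (99.1878,80.4477) → (105.4724,109.7997) → (135.3299,112.8930) → (147.4982,85.4527). Closed: final G1 returns to the first vertex.

**Shape 3** — `<path>` cubic bezier, stroke `#ff00ff` → score (S505, F2134). Control points (SVG): P0=(111.5164,44.5222), P1=(137.7124,60.9128), P2=(40.3382,143.6073), P3=(51.8056,139.1903); sampled at t=k/3. Machine vertices: (111.5164,127.9517) → (105.1302,95.1419) → (68.0109,52.2217) → (51.8056,33.2836). Open path.

**Shape 4** — `<path>` open polyline, stroke `#ff00ff` → score (S505, F2134). Machine vertices: (54.3922,33.4501) → (109.8608,71.9376) → (193.2303,135.7340) → (54.4777,127.8967) → (182.8445,96.7763) → (102.6785,58.6943). Open path.

**Shape 5** — `<path>` quadratic bezier, stroke `#0000ff` → cut (S907, F1099). Control points (SVG): P0=(150.8032,144.2115), P1=(112.2859,139.9093), P2=(23.4530,145.7654); sampled at t=k/3. Machine vertices: (150.8032,28.2624) → (119.5344,30.0018) → (77.0843,29.4839) → (23.4530,26.7085). Open path.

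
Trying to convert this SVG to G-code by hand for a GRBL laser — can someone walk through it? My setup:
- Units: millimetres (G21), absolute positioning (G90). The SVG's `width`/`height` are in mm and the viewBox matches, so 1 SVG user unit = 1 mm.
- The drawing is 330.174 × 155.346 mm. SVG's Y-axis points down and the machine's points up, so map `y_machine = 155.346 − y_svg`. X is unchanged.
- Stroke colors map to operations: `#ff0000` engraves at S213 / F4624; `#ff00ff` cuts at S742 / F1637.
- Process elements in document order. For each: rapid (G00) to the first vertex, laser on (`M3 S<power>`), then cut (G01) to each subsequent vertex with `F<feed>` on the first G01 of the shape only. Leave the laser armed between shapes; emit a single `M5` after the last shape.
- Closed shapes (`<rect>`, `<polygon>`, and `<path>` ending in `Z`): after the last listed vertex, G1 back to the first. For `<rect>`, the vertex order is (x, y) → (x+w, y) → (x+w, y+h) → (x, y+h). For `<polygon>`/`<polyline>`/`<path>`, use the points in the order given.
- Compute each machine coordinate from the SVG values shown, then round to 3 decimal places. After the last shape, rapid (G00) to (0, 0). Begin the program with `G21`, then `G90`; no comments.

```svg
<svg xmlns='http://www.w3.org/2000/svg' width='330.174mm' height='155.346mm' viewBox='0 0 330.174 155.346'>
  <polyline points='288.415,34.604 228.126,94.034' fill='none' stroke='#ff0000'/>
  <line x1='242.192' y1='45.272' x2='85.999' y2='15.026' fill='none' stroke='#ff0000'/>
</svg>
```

Since the viewBox matches the mm dimensions, user units are millimetres directly. The only transform is the Y-flip y_m = 155.346 − y_svg.

Shape 1 is a line segment drawn with `<polyline>`. Its stroke #ff0000 means engrave at S213, F4624. After flipping Y the toolpath is (288.415,120.742) → (228.126,61.312).

Shape 2 is a line segment drawn with `<line>`. Its stroke #ff0000 means engrave at S213, F4624. After flipping Y the toolpath is (242.192,110.074) → (85.999,140.320).

G21
G90
G00 X288.415 Y120.742
M3 S213
G01 X228.126 Y61.312 F4624
G00 X242.192 Y110.074
M3 S213
G01 X85.999 Y140.320 F4624
M5
G00 X0.000 Y0.000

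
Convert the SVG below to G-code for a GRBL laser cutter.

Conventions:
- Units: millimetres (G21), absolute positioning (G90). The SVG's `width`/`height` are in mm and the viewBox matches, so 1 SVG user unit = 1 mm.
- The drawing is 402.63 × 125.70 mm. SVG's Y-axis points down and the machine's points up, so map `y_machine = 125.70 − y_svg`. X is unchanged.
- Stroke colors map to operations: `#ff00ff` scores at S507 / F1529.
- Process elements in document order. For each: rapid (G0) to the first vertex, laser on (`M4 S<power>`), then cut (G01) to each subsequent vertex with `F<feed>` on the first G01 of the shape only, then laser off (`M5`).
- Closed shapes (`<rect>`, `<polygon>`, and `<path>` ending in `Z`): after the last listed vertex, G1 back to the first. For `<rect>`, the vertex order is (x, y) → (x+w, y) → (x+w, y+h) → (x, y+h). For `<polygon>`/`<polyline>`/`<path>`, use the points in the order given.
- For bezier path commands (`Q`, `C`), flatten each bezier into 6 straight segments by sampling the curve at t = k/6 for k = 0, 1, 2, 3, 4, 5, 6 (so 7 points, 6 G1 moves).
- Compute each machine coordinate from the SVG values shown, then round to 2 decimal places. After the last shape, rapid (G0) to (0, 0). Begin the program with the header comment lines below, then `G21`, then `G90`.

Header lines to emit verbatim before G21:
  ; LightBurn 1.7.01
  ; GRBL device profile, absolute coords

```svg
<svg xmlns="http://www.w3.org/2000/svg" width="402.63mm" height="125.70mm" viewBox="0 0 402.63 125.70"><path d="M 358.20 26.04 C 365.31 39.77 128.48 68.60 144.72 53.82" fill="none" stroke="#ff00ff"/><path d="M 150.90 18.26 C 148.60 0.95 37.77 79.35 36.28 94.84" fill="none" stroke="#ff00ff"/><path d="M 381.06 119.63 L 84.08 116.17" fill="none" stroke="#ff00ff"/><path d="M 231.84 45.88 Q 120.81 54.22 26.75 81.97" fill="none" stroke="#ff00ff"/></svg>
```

viewBox `0 0 402.63 125.70` with mm width/height → 1 unit = 1 mm. Flip: y_m = 125.70 − y_svg.

**Shape 1** — `<path>` cubic bezier, stroke `#ff00ff` → score (S507, F1529). Control points (SVG): P0=(358.20,26.04), P1=(365.31,39.77), P2=(128.48,68.60), P3=(144.72,53.82); sampled at t=k/6. Machine vertices: (358.20,99.66) → (343.73,91.81) → (302.40,83.07) → (248.04,75.08) → (194.43,69.46) → (155.39,67.85) → (144.72,71.88). Open path.

**Shape 2** — `<path>` cubic bezier, stroke `#ff00ff` → score (S507, F1529). Control points (SVG): P0=(150.90,18.26), P1=(148.60,0.95), P2=(37.77,79.35), P3=(36.28,94.84); sampled at t=k/6. Machine vertices: (150.90,107.44) → (141.71,108.85) → (120.49,98.72) → (93.29,81.45) → (66.15,61.45) → (45.13,43.11) → (36.28,30.86). Open path.

**Shape 3** — `<path>` line segment, stroke `#ff00ff` → score (S507, F1529). Machine vertices: (381.06,6.07) → (84.08,9.53). Open path.

**Shape 4** — `<path>` quadratic bezier, stroke `#ff00ff` → score (S507, F1529). Control points (SVG): P0=(231.84,45.88), P1=(120.81,54.22), P2=(26.75,81.97); sampled at t=k/6. Machine vertices: (231.84,79.82) → (195.30,76.50) → (159.71,72.10) → (125.05,66.63) → (91.34,60.07) → (58.57,52.44) → (26.75,43.73). Open path.

; LightBurn 1.7.01
; GRBL device profile, absolute coords
G21
G90
G0 X358.20 Y99.66
M4 S507
G01 X343.73 Y91.81 F1529
G01 X302.40 Y83.07
G01 X248.04 Y75.08
G01 X194.43 Y69.46
G01 X155.39 Y67.85
G01 X144.72 Y71.88
M5
G0 X150.90 Y107.44
M4 S507
G01 X141.71 Y108.85 F1529
G01 X120.49 Y98.72
G01 X93.29 Y81.45
G01 X66.15 Y61.45
G01 X45.13 Y43.11
G01 X36.28 Y30.86
M5
G0 X381.06 Y6.07
M4 S507
G01 X84.08 Y9.53 F1529
M5
G0 X231.84 Y79.82
M4 S507
G01 X195.30 Y76.50 F1529
G01 X159.71 Y72.10
G01 X125.05 Y66.63
G01 X91.34 Y60.07
G01 X58.57 Y52.44
G01 X26.75 Y43.73
M5
G0 X0.00 Y0.00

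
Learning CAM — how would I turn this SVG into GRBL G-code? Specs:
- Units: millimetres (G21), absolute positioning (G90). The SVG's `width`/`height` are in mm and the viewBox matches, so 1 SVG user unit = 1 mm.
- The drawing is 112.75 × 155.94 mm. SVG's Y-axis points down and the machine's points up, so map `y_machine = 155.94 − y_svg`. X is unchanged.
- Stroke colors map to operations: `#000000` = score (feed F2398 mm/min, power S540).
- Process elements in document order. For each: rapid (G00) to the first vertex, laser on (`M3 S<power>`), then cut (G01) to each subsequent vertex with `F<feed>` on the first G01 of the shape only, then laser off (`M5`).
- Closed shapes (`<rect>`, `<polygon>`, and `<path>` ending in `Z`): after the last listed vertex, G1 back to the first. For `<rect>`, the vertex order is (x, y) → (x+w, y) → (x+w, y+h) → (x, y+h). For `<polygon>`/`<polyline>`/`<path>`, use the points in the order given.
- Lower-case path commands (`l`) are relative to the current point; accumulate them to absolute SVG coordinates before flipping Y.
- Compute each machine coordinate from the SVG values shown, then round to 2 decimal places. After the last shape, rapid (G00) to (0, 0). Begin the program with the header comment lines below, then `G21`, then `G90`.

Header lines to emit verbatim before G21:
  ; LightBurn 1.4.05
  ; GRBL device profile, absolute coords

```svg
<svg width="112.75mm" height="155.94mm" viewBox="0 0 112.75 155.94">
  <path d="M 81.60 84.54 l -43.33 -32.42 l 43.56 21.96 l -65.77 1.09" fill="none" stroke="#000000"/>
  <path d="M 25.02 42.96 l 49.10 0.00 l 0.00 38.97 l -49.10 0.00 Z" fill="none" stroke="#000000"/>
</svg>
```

; LightBurn 1.4.05
; GRBL device profile, absolute coords
G21
G90
G00 X81.60 Y71.40
M3 S540
G01 X38.27 Y103.82 F2398
G01 X81.83 Y81.86
G01 X16.06 Y80.77
M5
G00 X25.02 Y112.98
M3 S540
G01 X74.12 Y112.98 F2398
G01 X74.12 Y74.01
G01 X25.02 Y74.01
G01 X25.02 Y112.98
M5
G00 X0.00 Y0.00

viewBox `0 0 112.75 155.94` with mm width/height → 1 unit = 1 mm. Flip: y_m = 155.94 − y_svg.

**Shape 1** — `<path>` open polyline, stroke `#000000` → score (S540, F2398). Machine vertices: (81.60,71.40) → (38.27,103.82) → (81.83,81.86) → (16.06,80.77). Open path.

**Shape 2** — `<path>` rectangle, stroke `#000000` → score (S540, F2398). Machine vertices: (25.02,112.98) → (74.12,112.98) → (74.12,74.01) → (25.02,74.01) → (25.02,112.98). Closed: final G1 returns to the first vertex.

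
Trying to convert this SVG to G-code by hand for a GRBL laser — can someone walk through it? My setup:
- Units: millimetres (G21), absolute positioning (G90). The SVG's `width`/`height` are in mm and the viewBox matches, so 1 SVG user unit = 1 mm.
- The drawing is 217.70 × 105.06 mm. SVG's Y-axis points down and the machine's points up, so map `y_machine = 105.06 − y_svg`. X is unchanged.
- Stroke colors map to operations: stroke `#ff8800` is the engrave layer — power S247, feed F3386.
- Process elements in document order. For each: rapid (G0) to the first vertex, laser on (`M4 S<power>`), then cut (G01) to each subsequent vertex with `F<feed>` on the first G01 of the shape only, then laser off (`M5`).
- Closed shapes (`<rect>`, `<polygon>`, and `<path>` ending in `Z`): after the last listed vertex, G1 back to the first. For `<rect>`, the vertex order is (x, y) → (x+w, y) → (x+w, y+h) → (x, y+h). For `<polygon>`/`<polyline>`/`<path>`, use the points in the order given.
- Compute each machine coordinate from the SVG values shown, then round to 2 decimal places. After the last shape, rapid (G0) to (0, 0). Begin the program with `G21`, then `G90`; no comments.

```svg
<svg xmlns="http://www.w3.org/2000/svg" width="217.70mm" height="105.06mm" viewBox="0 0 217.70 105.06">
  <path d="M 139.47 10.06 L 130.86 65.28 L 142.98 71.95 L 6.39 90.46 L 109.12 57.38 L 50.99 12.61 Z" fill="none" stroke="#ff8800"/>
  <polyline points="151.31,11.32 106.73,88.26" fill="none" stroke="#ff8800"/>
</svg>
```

viewBox `0 0 217.70 105.06` with mm width/height → 1 unit = 1 mm. Flip: y_m = 105.06 − y_svg.

**Shape 1** — `<path>` closed polygon, stroke `#ff8800` → engrave (S247, F3386). Machine vertices: (139.47,95.00) → (130.86,39.78) → (142.98,33.11) → (6.39,14.60) → (109.12,47.68) → (50.99,92.45) → (139.47,95.00). Closed: final G1 returns to the first vertex.

**Shape 2** — `<polyline>` line segment, stroke `#ff8800` → engrave (S247, F3386). Machine vertices: (151.31,93.74) → (106.73,16.80). Open path.

G21
G90
G0 X139.47 Y95.00
M4 S247
G01 X130.86 Y39.78 F3386
G01 X142.98 Y33.11
G01 X6.39 Y14.60
G01 X109.12 Y47.68
G01 X50.99 Y92.45
G01 X139.47 Y95.00
M5
G0 X151.31 Y93.74
M4 S247
G01 X106.73 Y16.80 F3386
M5
G0 X0.00 Y0.00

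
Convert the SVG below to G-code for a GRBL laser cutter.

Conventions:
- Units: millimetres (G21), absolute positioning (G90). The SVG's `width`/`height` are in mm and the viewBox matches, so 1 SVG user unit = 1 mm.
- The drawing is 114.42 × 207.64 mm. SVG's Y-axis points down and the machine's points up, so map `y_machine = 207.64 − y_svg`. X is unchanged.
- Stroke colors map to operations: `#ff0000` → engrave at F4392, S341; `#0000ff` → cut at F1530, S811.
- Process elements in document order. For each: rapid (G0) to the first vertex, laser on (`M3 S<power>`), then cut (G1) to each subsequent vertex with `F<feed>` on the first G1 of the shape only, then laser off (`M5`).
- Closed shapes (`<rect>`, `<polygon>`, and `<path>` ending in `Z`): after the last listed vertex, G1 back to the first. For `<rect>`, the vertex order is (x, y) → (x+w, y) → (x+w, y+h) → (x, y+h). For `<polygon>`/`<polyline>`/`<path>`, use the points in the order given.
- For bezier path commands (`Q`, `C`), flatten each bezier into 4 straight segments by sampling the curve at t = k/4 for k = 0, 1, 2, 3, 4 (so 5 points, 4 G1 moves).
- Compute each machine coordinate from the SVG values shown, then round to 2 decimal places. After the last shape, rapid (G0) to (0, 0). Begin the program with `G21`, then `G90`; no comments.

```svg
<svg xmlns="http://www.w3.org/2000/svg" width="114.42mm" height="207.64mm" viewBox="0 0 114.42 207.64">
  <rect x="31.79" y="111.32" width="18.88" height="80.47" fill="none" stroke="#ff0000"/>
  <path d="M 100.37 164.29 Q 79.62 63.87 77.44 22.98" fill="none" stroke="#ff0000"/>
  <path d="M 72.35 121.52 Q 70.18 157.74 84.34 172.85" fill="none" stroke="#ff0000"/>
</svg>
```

G21
G90
G0 X31.79 Y96.32
M3 S341
G1 X50.67 Y96.32 F4392
G1 X50.67 Y15.85
G1 X31.79 Y15.85
G1 X31.79 Y96.32
M5
G0 X100.37 Y43.35
M3 S341
G1 X91.16 Y89.84 F4392
G1 X84.26 Y128.89
G1 X79.69 Y160.49
G1 X77.44 Y184.66
M5
G0 X72.35 Y86.12
M3 S341
G1 X72.29 Y69.33 F4392
G1 X74.26 Y55.18
G1 X78.28 Y43.66
G1 X84.34 Y34.79
M5
G0 X0.00 Y0.00

1 u = 1 mm; y_m = 207.64 − y.

[1] `<rect>` rectangle, #ff0000→engrave S341 F4392: (31.79,96.32) → (50.67,96.32) → (50.67,15.85) → (31.79,15.85) → (31.79,96.32) (closed)

[2] `<path>` quadratic bezier, #ff0000→engrave S341 F4392: (100.37,43.35) → (91.16,89.84) → (84.26,128.89) → (79.69,160.49) → (77.44,184.66)

[3] `<path>` quadratic bezier, #ff0000→engrave S341 F4392: (72.35,86.12) → (72.29,69.33) → (74.26,55.18) → (78.28,43.66) → (84.34,34.79)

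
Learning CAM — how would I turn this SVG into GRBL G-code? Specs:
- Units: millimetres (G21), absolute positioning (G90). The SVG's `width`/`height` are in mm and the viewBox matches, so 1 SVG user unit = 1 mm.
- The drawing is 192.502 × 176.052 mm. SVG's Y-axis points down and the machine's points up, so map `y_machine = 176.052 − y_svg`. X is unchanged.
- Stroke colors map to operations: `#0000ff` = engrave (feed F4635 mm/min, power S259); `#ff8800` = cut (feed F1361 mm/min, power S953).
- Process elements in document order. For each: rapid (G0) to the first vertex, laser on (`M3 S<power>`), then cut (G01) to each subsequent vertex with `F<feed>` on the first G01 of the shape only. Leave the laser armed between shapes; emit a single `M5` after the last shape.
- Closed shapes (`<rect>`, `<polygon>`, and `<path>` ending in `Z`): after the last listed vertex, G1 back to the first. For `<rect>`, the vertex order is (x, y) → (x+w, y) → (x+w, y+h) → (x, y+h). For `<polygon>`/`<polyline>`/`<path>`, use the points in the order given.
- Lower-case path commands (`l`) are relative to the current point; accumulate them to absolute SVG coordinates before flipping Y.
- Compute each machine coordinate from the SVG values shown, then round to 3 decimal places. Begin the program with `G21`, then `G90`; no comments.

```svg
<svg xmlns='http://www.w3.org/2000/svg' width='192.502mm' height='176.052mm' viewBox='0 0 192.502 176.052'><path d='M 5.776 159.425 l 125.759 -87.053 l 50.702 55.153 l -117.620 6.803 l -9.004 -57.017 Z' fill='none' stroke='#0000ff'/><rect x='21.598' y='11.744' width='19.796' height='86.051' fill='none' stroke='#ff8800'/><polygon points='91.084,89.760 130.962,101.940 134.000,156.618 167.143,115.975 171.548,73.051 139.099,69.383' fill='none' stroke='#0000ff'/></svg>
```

viewBox `0 0 192.502 176.052` with mm width/height → 1 unit = 1 mm. Flip: y_m = 176.052 − y_svg.

**Shape 1** — `<path>` closed polygon, stroke `#0000ff` → engrave (S259, F4635). Machine vertices: (5.776,16.627) → (131.535,103.680) → (182.237,48.527) → (64.617,41.724) → (55.613,98.741) → (5.776,16.627). Closed: final G1 returns to the first vertex.

**Shape 2** — `<rect>` rectangle, stroke `#ff8800` → cut (S953, F1361). Machine vertices: (21.598,164.308) → (41.394,164.308) → (41.394,78.257) → (21.598,78.257) → (21.598,164.308). Closed: final G1 returns to the first vertex.

**Shape 3** — `<polygon>` closed polygon, stroke `#0000ff` → engrave (S259, F4635). Machine vertices: (91.084,86.292) → (130.962,74.112) → (134.000,19.434) → (167.143,60.077) → (171.548,103.001) → (139.099,106.669) → (91.084,86.292). Closed: final G1 returns to the first vertex.

G21
G90
G0 X5.776 Y16.627
M3 S259
G01 X131.535 Y103.680 F4635
G01 X182.237 Y48.527
G01 X64.617 Y41.724
G01 X55.613 Y98.741
G01 X5.776 Y16.627
G0 X21.598 Y164.308
M3 S953
G01 X41.394 Y164.308 F1361
G01 X41.394 Y78.257
G01 X21.598 Y78.257
G01 X21.598 Y164.308
G0 X91.084 Y86.292
M3 S259
G01 X130.962 Y74.112 F4635
G01 X134.000 Y19.434
G01 X167.143 Y60.077
G01 X171.548 Y103.001
G01 X139.099 Y106.669
G01 X91.084 Y86.292
M5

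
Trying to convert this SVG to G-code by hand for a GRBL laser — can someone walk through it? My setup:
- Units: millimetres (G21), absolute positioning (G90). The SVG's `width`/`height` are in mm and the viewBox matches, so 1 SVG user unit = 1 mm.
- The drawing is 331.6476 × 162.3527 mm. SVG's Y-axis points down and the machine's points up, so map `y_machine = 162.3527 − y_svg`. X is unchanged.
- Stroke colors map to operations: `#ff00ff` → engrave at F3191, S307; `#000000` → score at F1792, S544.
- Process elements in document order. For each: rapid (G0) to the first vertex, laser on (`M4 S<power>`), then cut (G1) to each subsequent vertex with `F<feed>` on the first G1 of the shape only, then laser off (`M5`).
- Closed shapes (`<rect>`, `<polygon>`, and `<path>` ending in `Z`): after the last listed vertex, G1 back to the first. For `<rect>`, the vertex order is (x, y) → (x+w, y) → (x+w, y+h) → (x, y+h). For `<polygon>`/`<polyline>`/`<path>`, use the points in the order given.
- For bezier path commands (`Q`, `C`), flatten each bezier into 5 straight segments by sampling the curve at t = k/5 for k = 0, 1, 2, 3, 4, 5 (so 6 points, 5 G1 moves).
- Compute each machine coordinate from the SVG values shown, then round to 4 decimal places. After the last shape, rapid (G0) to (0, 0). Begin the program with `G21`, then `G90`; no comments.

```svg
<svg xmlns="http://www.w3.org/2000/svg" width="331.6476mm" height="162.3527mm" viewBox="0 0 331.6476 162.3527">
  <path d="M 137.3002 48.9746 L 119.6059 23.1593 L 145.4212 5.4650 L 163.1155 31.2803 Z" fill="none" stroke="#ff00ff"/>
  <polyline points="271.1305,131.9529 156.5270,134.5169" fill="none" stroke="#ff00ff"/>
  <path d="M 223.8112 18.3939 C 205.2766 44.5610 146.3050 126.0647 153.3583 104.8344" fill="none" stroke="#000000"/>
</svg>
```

viewBox `0 0 331.6476 162.3527` with mm width/height → 1 unit = 1 mm. Flip: y_m = 162.3527 − y_svg.

**Shape 1** — `<path>` regular polygon, stroke `#ff00ff` → engrave (S307, F3191). Machine vertices: (137.3002,113.3781) → (119.6059,139.1934) → (145.4212,156.8877) → (163.1155,131.0724) → (137.3002,113.3781). Closed: final G1 returns to the first vertex.

**Shape 2** — `<polyline>` line segment, stroke `#ff00ff` → engrave (S307, F3191). Machine vertices: (271.1305,30.3998) → (156.5270,27.8358). Open path.

**Shape 3** — `<path>` cubic bezier, stroke `#000000` → score (S544, F1792). Control points (SVG): P0=(223.8112,18.3939), P1=(205.2766,44.5610), P2=(146.3050,126.0647), P3=(153.3583,104.8344); sampled at t=k/5. Machine vertices: (223.8112,143.9588) → (208.6897,122.8827) → (188.9735,96.1132) → (169.7727,71.2377) → (156.1976,55.8436) → (153.3583,57.5183). Open path.

G21
G90
G0 X137.3002 Y113.3781
M4 S307
G1 X119.6059 Y139.1934 F3191
G1 X145.4212 Y156.8877
G1 X163.1155 Y131.0724
G1 X137.3002 Y113.3781
M5
G0 X271.1305 Y30.3998
M4 S307
G1 X156.5270 Y27.8358 F3191
M5
G0 X223.8112 Y143.9588
M4 S544
G1 X208.6897 Y122.8827 F1792
G1 X188.9735 Y96.1132
G1 X169.7727 Y71.2377
G1 X156.1976 Y55.8436
G1 X153.3583 Y57.5183
M5
G0 X0.0000 Y0.0000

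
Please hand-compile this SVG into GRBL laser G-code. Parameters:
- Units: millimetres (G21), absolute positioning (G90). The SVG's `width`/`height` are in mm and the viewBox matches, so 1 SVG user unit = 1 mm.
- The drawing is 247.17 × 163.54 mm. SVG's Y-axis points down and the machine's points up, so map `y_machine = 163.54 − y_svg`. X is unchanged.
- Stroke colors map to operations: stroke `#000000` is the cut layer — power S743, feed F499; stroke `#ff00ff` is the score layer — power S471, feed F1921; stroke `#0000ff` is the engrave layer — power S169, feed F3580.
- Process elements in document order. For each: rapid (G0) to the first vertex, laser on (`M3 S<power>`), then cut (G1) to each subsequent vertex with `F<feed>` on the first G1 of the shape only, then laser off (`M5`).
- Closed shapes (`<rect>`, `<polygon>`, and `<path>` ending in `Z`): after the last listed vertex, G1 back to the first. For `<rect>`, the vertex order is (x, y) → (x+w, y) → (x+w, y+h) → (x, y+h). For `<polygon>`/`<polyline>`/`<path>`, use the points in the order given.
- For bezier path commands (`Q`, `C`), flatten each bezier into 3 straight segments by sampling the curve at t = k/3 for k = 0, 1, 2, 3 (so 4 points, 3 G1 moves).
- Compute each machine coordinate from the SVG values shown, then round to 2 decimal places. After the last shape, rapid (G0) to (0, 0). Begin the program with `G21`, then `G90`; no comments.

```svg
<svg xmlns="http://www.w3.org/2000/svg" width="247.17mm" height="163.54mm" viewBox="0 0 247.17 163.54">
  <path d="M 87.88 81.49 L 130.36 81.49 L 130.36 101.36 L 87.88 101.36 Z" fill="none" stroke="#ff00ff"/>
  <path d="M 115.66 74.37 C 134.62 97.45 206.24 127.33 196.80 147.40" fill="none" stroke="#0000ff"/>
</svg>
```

G21
G90
G0 X87.88 Y82.05
M3 S471
G1 X130.36 Y82.05 F1921
G1 X130.36 Y62.18
G1 X87.88 Y62.18
G1 X87.88 Y82.05
M5
G0 X115.66 Y89.17
M3 S169
G1 X147.22 Y64.44 F3580
G1 X184.17 Y38.86
G1 X196.80 Y16.14
M5
G0 X0.00 Y0.00

viewBox `0 0 247.17 163.54` with mm width/height → 1 unit = 1 mm. Flip: y_m = 163.54 − y_svg.

**Shape 1** — `<path>` rectangle, stroke `#ff00ff` → score (S471, F1921). Machine vertices: (87.88,82.05) → (130.36,82.05) → (130.36,62.18) → (87.88,62.18) → (87.88,82.05). Closed: final G1 returns to the first vertex.

**Shape 2** — `<path>` cubic bezier, stroke `#0000ff` → engrave (S169, F3580). Control points (SVG): P0=(115.66,74.37), P1=(134.62,97.45), P2=(206.24,127.33), P3=(196.80,147.40); sampled at t=k/3. Machine vertices: (115.66,89.17) → (147.22,64.44) → (184.17,38.86) → (196.80,16.14). Open path.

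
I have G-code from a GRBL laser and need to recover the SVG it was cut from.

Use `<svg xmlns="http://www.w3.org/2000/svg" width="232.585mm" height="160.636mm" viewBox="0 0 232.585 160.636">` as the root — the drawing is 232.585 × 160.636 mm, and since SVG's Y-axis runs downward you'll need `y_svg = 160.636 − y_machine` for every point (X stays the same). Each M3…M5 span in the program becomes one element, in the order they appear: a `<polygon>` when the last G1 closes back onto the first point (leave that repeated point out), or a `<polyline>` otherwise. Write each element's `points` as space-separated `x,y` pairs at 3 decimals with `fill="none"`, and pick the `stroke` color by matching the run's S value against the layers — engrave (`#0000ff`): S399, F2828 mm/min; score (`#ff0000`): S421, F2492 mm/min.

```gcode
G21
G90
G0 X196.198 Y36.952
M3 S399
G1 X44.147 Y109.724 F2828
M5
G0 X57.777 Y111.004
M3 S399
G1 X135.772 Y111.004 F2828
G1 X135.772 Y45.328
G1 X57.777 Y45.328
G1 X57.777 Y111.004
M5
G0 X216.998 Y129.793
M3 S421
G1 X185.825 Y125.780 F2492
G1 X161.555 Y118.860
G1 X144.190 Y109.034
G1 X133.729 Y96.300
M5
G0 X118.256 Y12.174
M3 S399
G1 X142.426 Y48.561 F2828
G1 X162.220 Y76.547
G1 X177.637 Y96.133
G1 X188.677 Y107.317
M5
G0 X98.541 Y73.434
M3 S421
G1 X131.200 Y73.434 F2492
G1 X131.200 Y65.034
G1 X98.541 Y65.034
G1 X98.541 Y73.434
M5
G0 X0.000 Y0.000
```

<svg xmlns="http://www.w3.org/2000/svg" width="232.585mm" height="160.636mm" viewBox="0 0 232.585 160.636">
  <polyline points="196.198,123.684 44.147,50.912" fill="none" stroke="#0000ff"/>
  <polygon points="57.777,49.632 135.772,49.632 135.772,115.308 57.777,115.308" fill="none" stroke="#0000ff"/>
  <polyline points="216.998,30.843 185.825,34.856 161.555,41.776 144.190,51.602 133.729,64.336" fill="none" stroke="#ff0000"/>
  <polyline points="118.256,148.462 142.426,112.075 162.220,84.089 177.637,64.503 188.677,53.319" fill="none" stroke="#0000ff"/>
  <polygon points="98.541,87.202 131.200,87.202 131.200,95.602 98.541,95.602" fill="none" stroke="#ff0000"/>
</svg>

Each laser-on run becomes one SVG element. Flip Y back into SVG space with y_svg = 160.636 − y_machine.

Run 1: power S399 maps to stroke `#0000ff` (engrave). The run is open, so emit a `<polyline>` with points (Y-flipped): 196.198,123.684 44.147,50.912.

Run 2: S399 ⇒ engrave layer `#0000ff`. The run returns to its start, so emit a `<polygon>` with points (Y-flipped): 57.777,49.632 135.772,49.632 135.772,115.308 57.777,115.308.

Run 3: the run's S421 means `#ff0000` (score). The run is open, so emit a `<polyline>` with points (Y-flipped): 216.998,30.843 185.825,34.856 161.555,41.776 144.190,51.602 133.729,64.336.

Run 4: S399 ⇒ engrave layer `#0000ff`. The run is open, so emit a `<polyline>` with points (Y-flipped): 118.256,148.462 142.426,112.075 162.220,84.089 177.637,64.503 188.677,53.319.

Run 5: power S421 maps to stroke `#ff0000` (score). The run returns to its start, so emit a `<polygon>` with points (Y-flipped): 98.541,87.202 131.200,87.202 131.200,95.602 98.541,95.602.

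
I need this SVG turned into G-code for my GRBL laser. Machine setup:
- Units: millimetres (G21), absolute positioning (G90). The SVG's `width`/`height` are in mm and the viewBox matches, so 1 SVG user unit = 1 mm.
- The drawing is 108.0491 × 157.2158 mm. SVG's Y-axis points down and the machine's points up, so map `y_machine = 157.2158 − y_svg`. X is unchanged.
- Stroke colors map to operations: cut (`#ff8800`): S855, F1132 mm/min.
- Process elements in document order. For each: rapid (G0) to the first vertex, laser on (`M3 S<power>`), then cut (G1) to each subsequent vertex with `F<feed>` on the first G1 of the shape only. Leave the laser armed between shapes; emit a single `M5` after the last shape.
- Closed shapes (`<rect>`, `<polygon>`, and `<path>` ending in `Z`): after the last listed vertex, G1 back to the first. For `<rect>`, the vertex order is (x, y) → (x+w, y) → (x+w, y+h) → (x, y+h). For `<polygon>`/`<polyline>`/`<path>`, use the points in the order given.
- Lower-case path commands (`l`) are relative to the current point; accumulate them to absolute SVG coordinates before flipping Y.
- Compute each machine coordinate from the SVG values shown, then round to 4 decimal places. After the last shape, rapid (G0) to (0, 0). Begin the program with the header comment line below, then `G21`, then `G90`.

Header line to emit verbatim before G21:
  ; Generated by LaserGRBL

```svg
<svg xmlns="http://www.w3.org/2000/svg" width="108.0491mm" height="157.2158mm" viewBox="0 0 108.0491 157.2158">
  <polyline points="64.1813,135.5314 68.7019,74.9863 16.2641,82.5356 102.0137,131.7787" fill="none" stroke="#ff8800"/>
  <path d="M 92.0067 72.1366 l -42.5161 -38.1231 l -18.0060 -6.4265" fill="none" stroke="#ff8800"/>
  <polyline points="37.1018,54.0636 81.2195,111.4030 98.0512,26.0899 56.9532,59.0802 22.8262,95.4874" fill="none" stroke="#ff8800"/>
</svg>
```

; Generated by LaserGRBL
G21
G90
G0 X64.1813 Y21.6844
M3 S855
G1 X68.7019 Y82.2295 F1132
G1 X16.2641 Y74.6802
G1 X102.0137 Y25.4371
G0 X92.0067 Y85.0792
M3 S855
G1 X49.4906 Y123.2023 F1132
G1 X31.4846 Y129.6288
G0 X37.1018 Y103.1522
M3 S855
G1 X81.2195 Y45.8128 F1132
G1 X98.0512 Y131.1259
G1 X56.9532 Y98.1356
G1 X22.8262 Y61.7284
M5
G0 X0.0000 Y0.0000

1 u = 1 mm; y_m = 157.2158 − y.

[1] `<polyline>` open polyline, #ff8800→cut S855 F1132: (64.1813,21.6844) → (68.7019,82.2295) → (16.2641,74.6802) → (102.0137,25.4371)

[2] `<path>` open polyline, #ff8800→cut S855 F1132: (92.0067,85.0792) → (49.4906,123.2023) → (31.4846,129.6288)

[3] `<polyline>` open polyline, #ff8800→cut S855 F1132: (37.1018,103.1522) → (81.2195,45.8128) → (98.0512,131.1259) → (56.9532,98.1356) → (22.8262,61.7284)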